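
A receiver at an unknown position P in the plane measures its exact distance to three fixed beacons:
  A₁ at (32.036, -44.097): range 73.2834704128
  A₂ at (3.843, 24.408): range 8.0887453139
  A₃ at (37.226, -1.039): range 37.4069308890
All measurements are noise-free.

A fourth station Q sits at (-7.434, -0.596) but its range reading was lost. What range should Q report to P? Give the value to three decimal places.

33.019

eq1: (x − 32.036)² + (y + 44.097)² = 73.2834704128²
eq2: (x − 3.843)² + (y − 24.408)² = 8.0887453139²
eq3: (x − 37.226)² + (y + 1.039)² = 37.4069308890²
eq1−eq3, eq1−eq2 (x²,y² cancel):
  10.380·x + 86.116·y = 2387.192449
  -56.386·x + 137.010·y = 2944.707643
det = 10.380·137.010 − 86.116·-56.386 = 6277.900576
x = (2387.192449·137.010 − 86.116·2944.707643) / 6277.900576 = 11.704995
y = (10.380·2944.707643 − 2387.192449·-56.386) / 6277.900576 = 26.309798
|P − Q| = √((11.704995 − -7.434)² + (26.309798 − -0.596)²) = 33.018527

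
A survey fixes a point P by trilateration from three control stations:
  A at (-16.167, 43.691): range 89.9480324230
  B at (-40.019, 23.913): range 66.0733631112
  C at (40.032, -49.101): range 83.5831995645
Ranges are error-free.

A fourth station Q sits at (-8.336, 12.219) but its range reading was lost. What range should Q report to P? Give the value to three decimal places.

64.559

eq1: (x + 16.167)² + (y − 43.691)² = 89.9480324230²
eq2: (x + 40.019)² + (y − 23.913)² = 66.0733631112²
eq3: (x − 40.032)² + (y + 49.101)² = 83.5831995645²
eq1−eq3, eq1−eq2 (x²,y² cancel):
  112.398·x − 185.584·y = 2947.691142
  -47.704·x − 39.556·y = 3728.035784
det = 112.398·-39.556 − -185.584·-47.704 = -13299.114424
x = (2947.691142·-39.556 − -185.584·3728.035784) / -13299.114424 = -43.255882
y = (112.398·3728.035784 − 2947.691142·-47.704) / -13299.114424 = -42.081029
|P − Q| = √((-43.255882 − -8.336)² + (-42.081029 − 12.219)²) = 64.559208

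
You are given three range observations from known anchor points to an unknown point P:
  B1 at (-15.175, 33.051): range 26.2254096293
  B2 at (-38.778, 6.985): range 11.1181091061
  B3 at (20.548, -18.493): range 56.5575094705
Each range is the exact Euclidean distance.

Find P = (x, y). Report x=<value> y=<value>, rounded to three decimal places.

eq1: (x + 15.175)² + (y − 33.051)² = 26.2254096293²
eq2: (x + 38.778)² + (y − 6.985)² = 11.1181091061²
eq3: (x − 20.548)² + (y + 18.493)² = 56.5575094705²
eq3−eq1, eq3−eq2 (x²,y² cancel):
  -71.446·x + 103.088·y = 3069.417640
  -118.652·x + 50.956·y = 3863.451683
det = -71.446·50.956 − 103.088·-118.652 = 8590.995000
x = (3069.417640·50.956 − 103.088·3863.451683) / 8590.995000 = -28.153929
y = (-71.446·3863.451683 − 3069.417640·-118.652) / 8590.995000 = 10.262417

x=-28.154 y=10.262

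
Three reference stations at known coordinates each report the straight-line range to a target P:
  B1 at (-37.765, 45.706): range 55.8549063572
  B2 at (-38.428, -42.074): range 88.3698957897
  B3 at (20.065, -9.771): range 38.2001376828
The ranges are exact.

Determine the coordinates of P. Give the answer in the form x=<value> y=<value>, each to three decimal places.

x=15.251 y=28.125

eq1: (x + 37.765)² + (y − 45.706)² = 55.8549063572²
eq2: (x + 38.428)² + (y + 42.074)² = 88.3698957897²
eq3: (x − 20.065)² + (y + 9.771)² = 38.2001376828²
eq3−eq1, eq3−eq2 (x²,y² cancel):
  -115.660·x + 110.954·y = 1356.636950
  -116.986·x − 64.606·y = -3601.131969
det = -115.660·-64.606 − 110.954·-116.986 = 20452.394604
x = (1356.636950·-64.606 − 110.954·-3601.131969) / 20452.394604 = 15.250689
y = (-115.660·-3601.131969 − 1356.636950·-116.986) / 20452.394604 = 28.124553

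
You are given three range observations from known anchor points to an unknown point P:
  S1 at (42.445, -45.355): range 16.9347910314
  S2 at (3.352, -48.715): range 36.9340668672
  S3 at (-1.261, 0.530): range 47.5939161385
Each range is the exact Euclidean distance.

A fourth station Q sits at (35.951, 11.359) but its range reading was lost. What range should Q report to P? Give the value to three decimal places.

eq1: (x − 42.445)² + (y + 45.355)² = 16.9347910314²
eq2: (x − 3.352)² + (y + 48.715)² = 36.9340668672²
eq3: (x + 1.261)² + (y − 0.530)² = 47.5939161385²
eq1−eq2, eq1−eq3 (x²,y² cancel):
  -78.186·x − 6.720·y = -2551.605069
  -87.412·x + 91.770·y = -5835.176735
det = -78.186·91.770 − -6.720·-87.412 = -7762.537860
x = (-2551.605069·91.770 − -6.720·-5835.176735) / -7762.537860 = 35.216986
y = (-78.186·-5835.176735 − -2551.605069·-87.412) / -7762.537860 = -30.040205
|P − Q| = √((35.216986 − 35.951)² + (-30.040205 − 11.359)²) = 41.405711

41.406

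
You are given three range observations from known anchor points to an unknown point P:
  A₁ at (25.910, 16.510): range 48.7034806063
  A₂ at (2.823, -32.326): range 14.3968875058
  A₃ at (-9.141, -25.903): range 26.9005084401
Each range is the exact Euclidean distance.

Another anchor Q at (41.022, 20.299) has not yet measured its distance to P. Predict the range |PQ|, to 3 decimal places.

56.933

eq1: (x − 25.910)² + (y − 16.510)² = 48.7034806063²
eq2: (x − 2.823)² + (y + 32.326)² = 14.3968875058²
eq3: (x + 9.141)² + (y + 25.903)² = 26.9005084401²
eq3−eq1, eq3−eq2 (x²,y² cancel):
  70.102·x + 84.826·y = -1459.006759
  23.928·x − 12.846·y = 814.783299
det = 70.102·-12.846 − 84.826·23.928 = -2930.246820
x = (-1459.006759·-12.846 − 84.826·814.783299) / -2930.246820 = 17.190500
y = (70.102·814.783299 − -1459.006759·23.928) / -2930.246820 = -31.406587
|P − Q| = √((17.190500 − 41.022)² + (-31.406587 − 20.299)²) = 56.933366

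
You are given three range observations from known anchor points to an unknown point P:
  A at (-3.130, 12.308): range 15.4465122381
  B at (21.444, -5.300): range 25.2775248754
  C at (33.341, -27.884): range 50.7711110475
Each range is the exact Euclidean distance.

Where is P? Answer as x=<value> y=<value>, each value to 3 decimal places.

eq1: (x + 3.130)² + (y − 12.308)² = 15.4465122381²
eq2: (x − 21.444)² + (y + 5.300)² = 25.2775248754²
eq3: (x − 33.341)² + (y + 27.884)² = 50.7711110475²
eq2−eq3, eq2−eq1 (x²,y² cancel):
  23.794·x − 45.168·y = -537.547852
  -49.148·x + 35.216·y = 73.707152
det = 23.794·35.216 − -45.168·-49.148 = -1381.987360
x = (-537.547852·35.216 − -45.168·73.707152) / -1381.987360 = 11.288874
y = (23.794·73.707152 − -537.547852·-49.148) / -1381.987360 = 17.847930

x=11.289 y=17.848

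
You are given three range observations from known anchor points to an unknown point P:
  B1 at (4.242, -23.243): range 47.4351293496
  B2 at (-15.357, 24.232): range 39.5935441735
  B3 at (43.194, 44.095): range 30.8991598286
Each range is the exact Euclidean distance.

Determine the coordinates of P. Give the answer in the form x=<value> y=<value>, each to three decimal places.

eq1: (x − 4.242)² + (y + 23.243)² = 47.4351293496²
eq2: (x + 15.357)² + (y − 24.232)² = 39.5935441735²
eq3: (x − 43.194)² + (y − 44.095)² = 30.8991598286²
eq1−eq2, eq1−eq3 (x²,y² cancel):
  -39.198·x + 94.950·y = 947.238416
  77.904·x + 134.676·y = 4547.192466
det = -39.198·134.676 − 94.950·77.904 = -12676.014648
x = (947.238416·134.676 − 94.950·4547.192466) / -12676.014648 = 23.996946
y = (-39.198·4547.192466 − 947.238416·77.904) / -12676.014648 = 19.882788

x=23.997 y=19.883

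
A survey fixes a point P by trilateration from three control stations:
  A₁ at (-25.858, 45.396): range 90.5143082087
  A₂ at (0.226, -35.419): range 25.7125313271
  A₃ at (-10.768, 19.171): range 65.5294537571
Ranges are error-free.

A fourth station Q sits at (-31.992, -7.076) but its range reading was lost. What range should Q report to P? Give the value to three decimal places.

38.930

eq1: (x + 25.858)² + (y − 45.396)² = 90.5143082087²
eq2: (x − 0.226)² + (y + 35.419)² = 25.7125313271²
eq3: (x + 10.768)² + (y − 19.171)² = 65.5294537571²
eq2−eq1, eq2−eq3 (x²,y² cancel):
  -52.168·x + 161.630·y = -6056.829380
  -21.988·x + 109.180·y = -4404.054614
det = -52.168·109.180 − 161.630·-21.988 = -2141.781800
x = (-6056.829380·109.180 − 161.630·-4404.054614) / -2141.781800 = -23.598443
y = (-52.168·-4404.054614 − -6056.829380·-21.988) / -2141.781800 = -45.090101
|P − Q| = √((-23.598443 − -31.992)² + (-45.090101 − -7.076)²) = 38.929727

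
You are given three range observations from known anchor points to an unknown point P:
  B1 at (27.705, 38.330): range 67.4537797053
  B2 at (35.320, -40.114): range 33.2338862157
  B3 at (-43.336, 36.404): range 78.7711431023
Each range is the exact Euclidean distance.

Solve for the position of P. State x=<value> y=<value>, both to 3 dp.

eq1: (x − 27.705)² + (y − 38.330)² = 67.4537797053²
eq2: (x − 35.320)² + (y + 40.114)² = 33.2338862157²
eq3: (x + 43.336)² + (y − 36.404)² = 78.7711431023²
eq1−eq3, eq1−eq2 (x²,y² cancel):
  -142.082·x − 3.852·y = -688.376402
  15.230·x − 156.888·y = 4065.400675
det = -142.082·-156.888 − -3.852·15.230 = 22349.626776
x = (-688.376402·-156.888 − -3.852·4065.400675) / 22349.626776 = 5.532885
y = (-142.082·4065.400675 − -688.376402·15.230) / 22349.626776 = -25.375649

x=5.533 y=-25.376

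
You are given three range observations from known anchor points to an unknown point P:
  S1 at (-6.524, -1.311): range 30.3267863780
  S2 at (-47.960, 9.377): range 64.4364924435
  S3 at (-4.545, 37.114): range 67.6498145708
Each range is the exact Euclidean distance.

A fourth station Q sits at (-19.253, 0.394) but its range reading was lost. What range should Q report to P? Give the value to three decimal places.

37.738

eq1: (x + 6.524)² + (y + 1.311)² = 30.3267863780²
eq2: (x + 47.960)² + (y − 9.377)² = 64.4364924435²
eq3: (x + 4.545)² + (y − 37.114)² = 67.6498145708²
eq2−eq1, eq2−eq3 (x²,y² cancel):
  82.872·x − 21.376·y = 888.539154
  86.830·x + 55.474·y = -1414.419561
det = 82.872·55.474 − -21.376·86.830 = 6453.319408
x = (888.539154·55.474 − -21.376·-1414.419561) / 6453.319408 = 2.952928
y = (82.872·-1414.419561 − 888.539154·86.830) / 6453.319408 = -30.119016
|P − Q| = √((2.952928 − -19.253)² + (-30.119016 − 0.394)²) = 37.737878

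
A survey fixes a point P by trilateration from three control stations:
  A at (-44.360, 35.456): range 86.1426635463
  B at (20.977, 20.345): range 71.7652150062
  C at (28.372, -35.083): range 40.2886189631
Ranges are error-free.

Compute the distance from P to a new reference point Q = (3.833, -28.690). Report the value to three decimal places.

21.224

eq1: (x + 44.360)² + (y − 35.456)² = 86.1426635463²
eq2: (x − 20.977)² + (y − 20.345)² = 71.7652150062²
eq3: (x − 28.372)² + (y + 35.083)² = 40.2886189631²
eq2−eq1, eq2−eq3 (x²,y² cancel):
  -130.674·x + 30.222·y = 100.671584
  14.790·x − 110.856·y = 4708.906986
det = -130.674·-110.856 − 30.222·14.790 = 14039.013564
x = (100.671584·-110.856 − 30.222·4708.906986) / 14039.013564 = -10.931867
y = (-130.674·4708.906986 − 100.671584·14.790) / 14039.013564 = -43.936181
|P − Q| = √((-10.931867 − 3.833)² + (-43.936181 − -28.690)²) = 21.223745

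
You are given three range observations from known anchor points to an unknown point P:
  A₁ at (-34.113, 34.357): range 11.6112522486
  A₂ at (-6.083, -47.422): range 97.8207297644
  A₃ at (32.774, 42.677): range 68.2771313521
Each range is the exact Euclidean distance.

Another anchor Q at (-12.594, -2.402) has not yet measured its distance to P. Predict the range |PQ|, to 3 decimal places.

eq1: (x + 34.113)² + (y − 34.357)² = 11.6112522486²
eq2: (x + 6.083)² + (y + 47.422)² = 97.8207297644²
eq3: (x − 32.774)² + (y − 42.677)² = 68.2771313521²
eq3−eq1, eq3−eq2 (x²,y² cancel):
  -133.774·x − 16.640·y = 3975.584300
  -77.714·x − 180.198·y = -5516.740938
det = -133.774·-180.198 − -16.640·-77.714 = 22812.646292
x = (3975.584300·-180.198 − -16.640·-5516.740938) / 22812.646292 = -35.427320
y = (-133.774·-5516.740938 − 3975.584300·-77.714) / 22812.646292 = 45.893626
|P − Q| = √((-35.427320 − -12.594)² + (45.893626 − -2.402)²) = 53.421232

53.421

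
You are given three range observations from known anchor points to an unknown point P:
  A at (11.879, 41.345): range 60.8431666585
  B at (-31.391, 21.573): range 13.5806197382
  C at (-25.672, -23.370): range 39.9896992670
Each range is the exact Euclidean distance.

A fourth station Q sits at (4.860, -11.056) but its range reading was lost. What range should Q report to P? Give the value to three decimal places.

52.751

eq1: (x − 11.879)² + (y − 41.345)² = 60.8431666585²
eq2: (x + 31.391)² + (y − 21.573)² = 13.5806197382²
eq3: (x + 25.672)² + (y + 23.370)² = 39.9896992670²
eq1−eq3, eq1−eq2 (x²,y² cancel):
  -75.102·x − 129.430·y = 1457.403700
  -86.540·x − 39.544·y = 3117.727241
det = -75.102·-39.544 − -129.430·-86.540 = -8231.038712
x = (1457.403700·-39.544 − -129.430·3117.727241) / -8231.038712 = -42.023355
y = (-75.102·3117.727241 − 1457.403700·-86.540) / -8231.038712 = 13.123961
|P − Q| = √((-42.023355 − 4.860)² + (13.123961 − -11.056)²) = 52.751489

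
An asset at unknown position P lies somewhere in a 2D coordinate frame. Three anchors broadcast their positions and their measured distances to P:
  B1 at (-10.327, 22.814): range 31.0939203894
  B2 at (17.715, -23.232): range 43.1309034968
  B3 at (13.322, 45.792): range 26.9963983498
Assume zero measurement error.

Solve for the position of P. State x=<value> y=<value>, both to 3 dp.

x=20.621 y=19.801

eq1: (x + 10.327)² + (y − 22.814)² = 31.0939203894²
eq2: (x − 17.715)² + (y + 23.232)² = 43.1309034968²
eq3: (x − 13.322)² + (y − 45.792)² = 26.9963983498²
eq3−eq1, eq3−eq2 (x²,y² cancel):
  -47.298·x − 45.956·y = -1885.283784
  8.786·x − 138.048·y = -2552.305212
det = -47.298·-138.048 − -45.956·8.786 = 6933.163720
x = (-1885.283784·-138.048 − -45.956·-2552.305212) / 6933.163720 = 20.620589
y = (-47.298·-2552.305212 − -1885.283784·8.786) / 6933.163720 = 19.800922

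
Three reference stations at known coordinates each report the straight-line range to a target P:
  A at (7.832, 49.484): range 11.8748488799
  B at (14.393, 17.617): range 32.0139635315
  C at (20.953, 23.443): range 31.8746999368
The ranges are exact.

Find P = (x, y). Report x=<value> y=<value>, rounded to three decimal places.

eq1: (x − 7.832)² + (y − 49.484)² = 11.8748488799²
eq2: (x − 14.393)² + (y − 17.617)² = 32.0139635315²
eq3: (x − 20.953)² + (y − 23.443)² = 31.8746999368²
eq1−eq2, eq1−eq3 (x²,y² cancel):
  13.122·x − 63.734·y = -2876.371167
  26.242·x − 52.082·y = -2396.388482
det = 13.122·-52.082 − -63.734·26.242 = 989.087624
x = (-2876.371167·-52.082 − -63.734·-2396.388482) / 989.087624 = -2.956523
y = (13.122·-2396.388482 − -2876.371167·26.242) / 989.087624 = 44.522165

x=-2.957 y=44.522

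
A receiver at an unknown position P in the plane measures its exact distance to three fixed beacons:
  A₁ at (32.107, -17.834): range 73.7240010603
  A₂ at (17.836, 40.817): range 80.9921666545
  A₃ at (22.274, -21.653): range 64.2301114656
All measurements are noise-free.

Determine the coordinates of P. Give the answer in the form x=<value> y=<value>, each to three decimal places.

x=-41.531 y=-14.276

eq1: (x − 32.107)² + (y + 17.834)² = 73.7240010603²
eq2: (x − 17.836)² + (y − 40.817)² = 80.9921666545²
eq3: (x − 22.274)² + (y + 21.653)² = 64.2301114656²
eq3−eq2, eq3−eq1 (x²,y² cancel):
  -8.876·x + 124.940·y = -1415.056941
  19.666·x + 7.638·y = -925.793593
det = -8.876·7.638 − 124.940·19.666 = -2524.864928
x = (-1415.056941·7.638 − 124.940·-925.793593) / -2524.864928 = -41.531111
y = (-8.876·-925.793593 − -1415.056941·19.666) / -2524.864928 = -14.276349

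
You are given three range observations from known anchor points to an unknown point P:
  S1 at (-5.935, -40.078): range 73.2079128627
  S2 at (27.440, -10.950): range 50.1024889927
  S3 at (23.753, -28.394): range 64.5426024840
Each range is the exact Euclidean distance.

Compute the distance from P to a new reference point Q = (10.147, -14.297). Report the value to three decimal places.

47.503

eq1: (x + 5.935)² + (y + 40.078)² = 73.2079128627²
eq2: (x − 27.440)² + (y + 10.950)² = 50.1024889927²
eq3: (x − 23.753)² + (y + 28.394)² = 64.5426024840²
eq3−eq2, eq3−eq1 (x²,y² cancel):
  7.374·x + 34.888·y = 1157.919987
  -59.376·x − 23.368·y = -922.604906
det = 7.374·-23.368 − 34.888·-59.376 = 1899.194256
x = (1157.919987·-23.368 − 34.888·-922.604906) / 1899.194256 = 2.700917
y = (7.374·-922.604906 − 1157.919987·-59.376) / 1899.194256 = 32.618764
|P − Q| = √((2.700917 − 10.147)² + (32.618764 − -14.297)²) = 47.502979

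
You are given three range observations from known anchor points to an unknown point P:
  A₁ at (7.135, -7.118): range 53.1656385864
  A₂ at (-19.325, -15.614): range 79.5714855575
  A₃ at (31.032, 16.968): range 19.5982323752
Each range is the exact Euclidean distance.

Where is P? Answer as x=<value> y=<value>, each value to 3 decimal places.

x=47.763 y=27.174

eq1: (x − 7.135)² + (y + 7.118)² = 53.1656385864²
eq2: (x + 19.325)² + (y + 15.614)² = 79.5714855575²
eq3: (x − 31.032)² + (y − 16.968)² = 19.5982323752²
eq3−eq1, eq3−eq2 (x²,y² cancel):
  -47.794·x − 48.172·y = -3591.818313
  -100.714·x − 65.164·y = -6581.176029
det = -47.794·-65.164 − -48.172·-100.714 = -1737.146592
x = (-3591.818313·-65.164 − -48.172·-6581.176029) / -1737.146592 = 47.762902
y = (-47.794·-6581.176029 − -3591.818313·-100.714) / -1737.146592 = 27.174254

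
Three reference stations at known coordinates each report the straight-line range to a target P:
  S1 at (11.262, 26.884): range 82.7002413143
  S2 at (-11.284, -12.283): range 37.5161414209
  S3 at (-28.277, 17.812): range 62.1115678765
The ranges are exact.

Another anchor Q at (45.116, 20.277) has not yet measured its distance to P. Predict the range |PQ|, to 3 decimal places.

eq1: (x − 11.262)² + (y − 26.884)² = 82.7002413143²
eq2: (x + 11.284)² + (y + 12.283)² = 37.5161414209²
eq3: (x + 28.277)² + (y − 17.812)² = 62.1115678765²
eq2−eq1, eq2−eq3 (x²,y² cancel):
  45.092·x + 78.334·y = -4860.487691
  -33.986·x + 60.190·y = -1611.730669
det = 45.092·60.190 − 78.334·-33.986 = 5376.346804
x = (-4860.487691·60.190 − 78.334·-1611.730669) / 5376.346804 = -30.931681
y = (45.092·-1611.730669 − -4860.487691·-33.986) / 5376.346804 = -44.242811
|P − Q| = √((-30.931681 − 45.116)² + (-44.242811 − 20.277)²) = 99.729914

99.730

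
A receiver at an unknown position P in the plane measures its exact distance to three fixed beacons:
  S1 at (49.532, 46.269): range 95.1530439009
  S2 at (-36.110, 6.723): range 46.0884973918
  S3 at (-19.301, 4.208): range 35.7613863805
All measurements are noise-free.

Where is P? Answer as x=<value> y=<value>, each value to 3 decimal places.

eq1: (x − 49.532)² + (y − 46.269)² = 95.1530439009²
eq2: (x + 36.110)² + (y − 6.723)² = 46.0884973918²
eq3: (x + 19.301)² + (y − 4.208)² = 35.7613863805²
eq1−eq3, eq1−eq2 (x²,y² cancel):
  -137.666·x − 84.122·y = 3571.221488
  -171.284·x − 79.092·y = 3684.843616
det = -137.666·-79.092 − -84.122·-171.284 = -3520.473376
x = (3571.221488·-79.092 − -84.122·3684.843616) / -3520.473376 = -7.817518
y = (-137.666·3684.843616 − 3571.221488·-171.284) / -3520.473376 = -29.659483

x=-7.818 y=-29.659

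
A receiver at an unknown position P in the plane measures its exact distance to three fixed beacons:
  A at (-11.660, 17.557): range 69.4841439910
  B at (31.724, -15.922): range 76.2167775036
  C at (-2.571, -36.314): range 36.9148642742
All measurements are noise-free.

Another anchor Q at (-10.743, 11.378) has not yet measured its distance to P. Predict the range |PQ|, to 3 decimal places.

64.192

eq1: (x + 11.660)² + (y − 17.557)² = 69.4841439910²
eq2: (x − 31.724)² + (y + 15.922)² = 76.2167775036²
eq3: (x + 2.571)² + (y + 36.314)² = 36.9148642742²
eq3−eq1, eq3−eq2 (x²,y² cancel):
  -18.178·x + 107.742·y = -4346.451850
  68.590·x + 40.784·y = -4511.684346
det = -18.178·40.784 − 107.742·68.590 = -8131.395332
x = (-4346.451850·40.784 − 107.742·-4511.684346) / -8131.395332 = -37.980222
y = (-18.178·-4511.684346 − -4346.451850·68.590) / -8131.395332 = -46.749237
|P − Q| = √((-37.980222 − -10.743)² + (-46.749237 − 11.378)²) = 64.192227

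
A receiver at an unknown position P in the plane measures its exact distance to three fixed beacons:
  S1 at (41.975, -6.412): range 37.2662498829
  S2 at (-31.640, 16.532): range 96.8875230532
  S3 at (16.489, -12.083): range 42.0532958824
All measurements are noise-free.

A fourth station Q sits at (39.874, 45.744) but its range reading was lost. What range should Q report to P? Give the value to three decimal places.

eq1: (x − 41.975)² + (y + 6.412)² = 37.2662498829²
eq2: (x + 31.640)² + (y − 16.532)² = 96.8875230532²
eq3: (x − 16.489)² + (y + 12.083)² = 42.0532958824²
eq2−eq3, eq2−eq1 (x²,y² cancel):
  96.258·x − 57.230·y = 6762.201815
  147.230·x − 45.888·y = 8527.036488
det = 96.258·-45.888 − -57.230·147.230 = 4008.885796
x = (6762.201815·-45.888 − -57.230·8527.036488) / 4008.885796 = 44.326127
y = (96.258·8527.036488 − 6762.201815·147.230) / 4008.885796 = -43.604010
|P − Q| = √((44.326127 − 39.874)² + (-43.604010 − 45.744)²) = 89.458864

89.459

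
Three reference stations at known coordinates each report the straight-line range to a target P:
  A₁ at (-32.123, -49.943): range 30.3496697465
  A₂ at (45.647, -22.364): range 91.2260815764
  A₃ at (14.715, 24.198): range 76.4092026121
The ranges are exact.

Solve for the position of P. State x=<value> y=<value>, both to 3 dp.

eq1: (x + 32.123)² + (y + 49.943)² = 30.3496697465²
eq2: (x − 45.647)² + (y + 22.364)² = 91.2260815764²
eq3: (x − 14.715)² + (y − 24.198)² = 76.4092026121²
eq3−eq1, eq3−eq2 (x²,y² cancel):
  -93.676·x − 148.282·y = 7641.379739
  61.864·x − 93.124·y = -702.109040
det = -93.676·-93.124 − -148.282·61.864 = 17896.801472
x = (7641.379739·-93.124 − -148.282·-702.109040) / 17896.801472 = -45.578311
y = (-93.676·-702.109040 − 7641.379739·61.864) / 17896.801472 = -22.739010

x=-45.578 y=-22.739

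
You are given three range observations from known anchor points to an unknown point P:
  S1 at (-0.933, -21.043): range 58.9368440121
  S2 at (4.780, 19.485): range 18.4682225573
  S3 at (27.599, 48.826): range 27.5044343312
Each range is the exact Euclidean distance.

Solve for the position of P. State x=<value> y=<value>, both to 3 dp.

x=2.402 y=37.799

eq1: (x + 0.933)² + (y + 21.043)² = 58.9368440121²
eq2: (x − 4.780)² + (y − 19.485)² = 18.4682225573²
eq3: (x − 27.599)² + (y − 48.826)² = 27.5044343312²
eq2−eq3, eq2−eq1 (x²,y² cancel):
  45.638·x + 58.682·y = 2327.750789
  -11.426·x − 81.056·y = -3091.311625
det = 45.638·-81.056 − 58.682·-11.426 = -3028.733196
x = (2327.750789·-81.056 − 58.682·-3091.311625) / -3028.733196 = 2.401604
y = (45.638·-3091.311625 − 2327.750789·-11.426) / -3028.733196 = 37.799434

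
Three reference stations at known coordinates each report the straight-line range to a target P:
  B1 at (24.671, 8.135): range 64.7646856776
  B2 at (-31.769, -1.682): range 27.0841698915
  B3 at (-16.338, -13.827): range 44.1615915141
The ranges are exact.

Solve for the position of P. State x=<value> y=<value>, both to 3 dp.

x=-37.942 y=24.689

eq1: (x − 24.671)² + (y − 8.135)² = 64.7646856776²
eq2: (x + 31.769)² + (y + 1.682)² = 27.0841698915²
eq3: (x + 16.338)² + (y + 13.827)² = 44.1615915141²
eq2−eq1, eq2−eq3 (x²,y² cancel):
  112.880·x + 19.634·y = -3798.174271
  30.862·x − 24.290·y = -1770.676218
det = 112.880·-24.290 − 19.634·30.862 = -3347.799708
x = (-3798.174271·-24.290 − 19.634·-1770.676218) / -3347.799708 = -37.942267
y = (112.880·-1770.676218 − -3798.174271·30.862) / -3347.799708 = 24.689254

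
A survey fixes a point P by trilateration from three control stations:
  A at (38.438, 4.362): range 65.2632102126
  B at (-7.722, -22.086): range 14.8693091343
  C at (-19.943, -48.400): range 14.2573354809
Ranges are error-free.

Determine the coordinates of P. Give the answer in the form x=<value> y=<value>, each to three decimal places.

eq1: (x − 38.438)² + (y − 4.362)² = 65.2632102126²
eq2: (x + 7.722)² + (y + 22.086)² = 14.8693091343²
eq3: (x + 19.943)² + (y + 48.400)² = 14.2573354809²
eq3−eq1, eq3−eq2 (x²,y² cancel):
  116.762·x + 105.524·y = -5299.791353
  24.442·x + 52.628·y = -2210.687308
det = 116.762·52.628 − 105.524·24.442 = 3565.732928
x = (-5299.791353·52.628 − 105.524·-2210.687308) / 3565.732928 = -12.798730
y = (116.762·-2210.687308 − -5299.791353·24.442) / 3565.732928 = -36.061807

x=-12.799 y=-36.062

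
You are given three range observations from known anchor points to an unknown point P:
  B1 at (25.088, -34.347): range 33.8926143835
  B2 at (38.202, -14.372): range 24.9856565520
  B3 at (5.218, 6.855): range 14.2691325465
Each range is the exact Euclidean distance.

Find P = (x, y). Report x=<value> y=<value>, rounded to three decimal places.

eq1: (x − 25.088)² + (y + 34.347)² = 33.8926143835²
eq2: (x − 38.202)² + (y + 14.372)² = 24.9856565520²
eq3: (x − 5.218)² + (y − 6.855)² = 14.2691325465²
eq3−eq1, eq3−eq2 (x²,y² cancel):
  39.740·x − 82.404·y = 789.804438
  65.968·x − 42.454·y = 1171.053749
det = 39.740·-42.454 − -82.404·65.968 = 3748.905112
x = (789.804438·-42.454 − -82.404·1171.053749) / 3748.905112 = 16.796679
y = (39.740·1171.053749 − 789.804438·65.968) / 3748.905112 = -1.484205

x=16.797 y=-1.484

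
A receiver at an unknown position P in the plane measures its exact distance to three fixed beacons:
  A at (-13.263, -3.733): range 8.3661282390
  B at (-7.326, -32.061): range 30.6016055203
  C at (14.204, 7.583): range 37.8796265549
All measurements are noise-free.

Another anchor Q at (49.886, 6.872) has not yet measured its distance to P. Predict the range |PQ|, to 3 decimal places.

eq1: (x + 13.263)² + (y + 3.733)² = 8.3661282390²
eq2: (x + 7.326)² + (y + 32.061)² = 30.6016055203²
eq3: (x − 14.204)² + (y − 7.583)² = 37.8796265549²
eq1−eq3, eq1−eq2 (x²,y² cancel):
  54.934·x + 22.632·y = -1295.460959
  11.874·x − 56.656·y = 25.269380
det = 54.934·-56.656 − 22.632·11.874 = -3381.073072
x = (-1295.460959·-56.656 − 22.632·25.269380) / -3381.073072 = -21.538647
y = (54.934·25.269380 − -1295.460959·11.874) / -3381.073072 = -4.960097
|P − Q| = √((-21.538647 − 49.886)² + (-4.960097 − 6.872)²) = 72.398058

72.398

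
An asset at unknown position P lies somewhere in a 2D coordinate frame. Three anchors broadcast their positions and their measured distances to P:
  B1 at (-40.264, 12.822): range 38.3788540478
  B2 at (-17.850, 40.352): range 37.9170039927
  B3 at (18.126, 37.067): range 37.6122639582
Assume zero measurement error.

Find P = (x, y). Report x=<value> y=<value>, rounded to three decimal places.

eq1: (x + 40.264)² + (y − 12.822)² = 38.3788540478²
eq2: (x + 17.850)² + (y − 40.352)² = 37.9170039927²
eq3: (x − 18.126)² + (y − 37.067)² = 37.6122639582²
eq2−eq1, eq2−eq3 (x²,y² cancel):
  -44.828·x − 55.060·y = -196.550270
  71.952·x − 6.570·y = -221.375247
det = -44.828·-6.570 − -55.060·71.952 = 4256.197080
x = (-196.550270·-6.570 − -55.060·-221.375247) / 4256.197080 = -2.560404
y = (-44.828·-221.375247 − -196.550270·71.952) / 4256.197080 = 5.654342

x=-2.560 y=5.654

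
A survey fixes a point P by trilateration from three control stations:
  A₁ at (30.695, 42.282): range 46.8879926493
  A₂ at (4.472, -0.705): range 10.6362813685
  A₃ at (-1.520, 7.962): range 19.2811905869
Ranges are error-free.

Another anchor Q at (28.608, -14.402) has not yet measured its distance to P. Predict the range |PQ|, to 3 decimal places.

eq1: (x − 30.695)² + (y − 42.282)² = 46.8879926493²
eq2: (x − 4.472)² + (y + 0.705)² = 10.6362813685²
eq3: (x + 1.520)² + (y − 7.962)² = 19.2811905869²
eq2−eq3, eq2−eq1 (x²,y² cancel):
  -11.984·x + 17.334·y = -213.425794
  52.446·x + 85.974·y = 624.101367
det = -11.984·85.974 − 17.334·52.446 = -1939.411380
x = (-213.425794·85.974 − 17.334·624.101367) / -1939.411380 = 15.039224
y = (-11.984·624.101367 − -213.425794·52.446) / -1939.411380 = -1.915065
|P − Q| = √((15.039224 − 28.608)² + (-1.915065 − -14.402)²) = 18.440044

18.440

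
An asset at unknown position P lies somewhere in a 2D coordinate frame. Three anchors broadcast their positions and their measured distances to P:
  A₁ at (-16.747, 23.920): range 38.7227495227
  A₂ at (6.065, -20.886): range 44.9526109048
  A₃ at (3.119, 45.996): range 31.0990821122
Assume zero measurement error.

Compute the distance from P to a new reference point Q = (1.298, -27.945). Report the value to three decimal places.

eq1: (x + 16.747)² + (y − 23.920)² = 38.7227495227²
eq2: (x − 6.065)² + (y + 20.886)² = 44.9526109048²
eq3: (x − 3.119)² + (y − 45.996)² = 31.0990821122²
eq2−eq1, eq2−eq3 (x²,y² cancel):
  -45.624·x + 89.612·y = 900.905085
  -5.892·x + 133.764·y = 2705.935275
det = -45.624·133.764 − 89.612·-5.892 = -5574.854832
x = (900.905085·133.764 − 89.612·2705.935275) / -5574.854832 = 21.879602
y = (-45.624·2705.935275 − 900.905085·-5.892) / -5574.854832 = 21.192921
|P − Q| = √((21.879602 − 1.298)² + (21.192921 − -27.945)²) = 53.274174

53.274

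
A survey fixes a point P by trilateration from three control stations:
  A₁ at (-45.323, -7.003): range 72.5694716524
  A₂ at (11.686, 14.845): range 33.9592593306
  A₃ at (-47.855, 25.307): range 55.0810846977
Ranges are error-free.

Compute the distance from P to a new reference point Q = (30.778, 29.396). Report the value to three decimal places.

eq1: (x + 45.323)² + (y + 7.003)² = 72.5694716524²
eq2: (x − 11.686)² + (y − 14.845)² = 33.9592593306²
eq3: (x + 47.855)² + (y − 25.307)² = 55.0810846977²
eq2−eq3, eq2−eq1 (x²,y² cancel):
  -119.082·x + 20.924·y = 692.914056
  -114.018·x − 43.696·y = -2366.817205
det = -119.082·-43.696 − 20.924·-114.018 = 7589.119704
x = (692.914056·-43.696 − 20.924·-2366.817205) / 7589.119704 = 2.535961
y = (-119.082·-2366.817205 − 692.914056·-114.018) / 7589.119704 = 47.548334
|P − Q| = √((2.535961 − 30.778)² + (47.548334 − 29.396)²) = 33.572608

33.573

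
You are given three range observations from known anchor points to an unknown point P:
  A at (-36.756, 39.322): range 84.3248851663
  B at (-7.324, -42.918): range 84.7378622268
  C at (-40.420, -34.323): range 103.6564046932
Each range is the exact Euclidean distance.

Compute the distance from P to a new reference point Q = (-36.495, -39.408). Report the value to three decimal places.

eq1: (x + 36.756)² + (y − 39.322)² = 84.3248851663²
eq2: (x + 7.324)² + (y + 42.918)² = 84.7378622268²
eq3: (x + 40.420)² + (y + 34.323)² = 103.6564046932²
eq1−eq3, eq1−eq2 (x²,y² cancel):
  -7.328·x − 147.290·y = -3719.342467
  58.864·x − 164.480·y = -1071.446556
det = -7.328·-164.480 − -147.290·58.864 = 9875.388000
x = (-3719.342467·-164.480 − -147.290·-1071.446556) / 9875.388000 = 45.967215
y = (-7.328·-1071.446556 − -3719.342467·58.864) / 9875.388000 = 22.964863
|P − Q| = √((45.967215 − -36.495)² + (22.964863 − -39.408)²) = 103.394347

103.394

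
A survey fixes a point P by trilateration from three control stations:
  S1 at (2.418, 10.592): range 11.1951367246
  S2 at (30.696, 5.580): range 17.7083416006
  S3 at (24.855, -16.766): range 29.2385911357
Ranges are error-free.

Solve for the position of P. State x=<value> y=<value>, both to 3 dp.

eq1: (x − 2.418)² + (y − 10.592)² = 11.1951367246²
eq2: (x − 30.696)² + (y − 5.580)² = 17.7083416006²
eq3: (x − 24.855)² + (y + 16.766)² = 29.2385911357²
eq3−eq1, eq3−eq2 (x²,y² cancel):
  -44.874·x + 54.716·y = -51.268468
  11.682·x + 44.692·y = 615.820884
det = -44.874·44.692 − 54.716·11.682 = -2644.701120
x = (-51.268468·44.692 − 54.716·615.820884) / -2644.701120 = 13.607037
y = (-44.874·615.820884 − -51.268468·11.682) / -2644.701120 = 10.222489

x=13.607 y=10.222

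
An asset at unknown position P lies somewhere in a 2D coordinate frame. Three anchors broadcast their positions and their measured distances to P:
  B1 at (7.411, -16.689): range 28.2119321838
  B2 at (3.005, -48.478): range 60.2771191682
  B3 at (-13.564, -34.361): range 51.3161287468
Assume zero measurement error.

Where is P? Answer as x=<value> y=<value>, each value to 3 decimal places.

eq1: (x − 7.411)² + (y + 16.689)² = 28.2119321838²
eq2: (x − 3.005)² + (y + 48.478)² = 60.2771191682²
eq3: (x + 13.564)² + (y + 34.361)² = 51.3161287468²
eq1−eq2, eq1−eq3 (x²,y² cancel):
  -8.812·x − 63.578·y = -811.717111
  -41.950·x − 35.344·y = -806.217177
det = -8.812·-35.344 − -63.578·-41.950 = -2355.645772
x = (-811.717111·-35.344 − -63.578·-806.217177) / -2355.645772 = 9.580535
y = (-8.812·-806.217177 − -811.717111·-41.950) / -2355.645772 = 11.439388

x=9.581 y=11.439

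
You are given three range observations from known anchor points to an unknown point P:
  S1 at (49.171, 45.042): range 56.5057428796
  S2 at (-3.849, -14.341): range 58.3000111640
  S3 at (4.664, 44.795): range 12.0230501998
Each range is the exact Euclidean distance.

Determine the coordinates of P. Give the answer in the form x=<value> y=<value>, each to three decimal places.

eq1: (x − 49.171)² + (y − 45.042)² = 56.5057428796²
eq2: (x + 3.849)² + (y + 14.341)² = 58.3000111640²
eq3: (x − 4.664)² + (y − 44.795)² = 12.0230501998²
eq2−eq3, eq2−eq1 (x²,y² cancel):
  17.026·x + 118.272·y = 5062.203405
  106.040·x + 118.766·y = 4432.082246
det = 17.026·118.766 − 118.272·106.040 = -10519.452964
x = (5062.203405·118.766 − 118.272·4432.082246) / -10519.452964 = -7.322284
y = (17.026·4432.082246 − 5062.203405·106.040) / -10519.452964 = 43.855457

x=-7.322 y=43.855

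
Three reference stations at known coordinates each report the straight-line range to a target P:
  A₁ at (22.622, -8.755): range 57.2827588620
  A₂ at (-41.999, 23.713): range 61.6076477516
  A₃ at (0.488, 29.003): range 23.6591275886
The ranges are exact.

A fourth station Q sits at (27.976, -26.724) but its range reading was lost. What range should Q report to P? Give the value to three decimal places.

eq1: (x − 22.622)² + (y + 8.755)² = 57.2827588620²
eq2: (x + 41.999)² + (y − 23.713)² = 61.6076477516²
eq3: (x − 0.488)² + (y − 29.003)² = 23.6591275886²
eq1−eq2, eq1−eq3 (x²,y² cancel):
  -129.242·x + 64.936·y = 1223.629662
  -44.268·x + 75.516·y = 2974.567389
det = -129.242·75.516 − 64.936·-44.268 = -6885.252024
x = (1223.629662·75.516 − 64.936·2974.567389) / -6885.252024 = 14.633145
y = (-129.242·2974.567389 − 1223.629662·-44.268) / -6885.252024 = 47.967946
|P − Q| = √((14.633145 − 27.976)² + (47.967946 − -26.724)²) = 75.874361

75.874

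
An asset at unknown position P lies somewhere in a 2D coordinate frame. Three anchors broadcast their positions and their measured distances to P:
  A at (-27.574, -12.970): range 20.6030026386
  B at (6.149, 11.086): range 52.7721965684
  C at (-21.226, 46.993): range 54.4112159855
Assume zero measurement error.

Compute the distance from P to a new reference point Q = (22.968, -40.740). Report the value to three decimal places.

78.243

eq1: (x + 27.574)² + (y + 12.970)² = 20.6030026386²
eq2: (x − 6.149)² + (y − 11.086)² = 52.7721965684²
eq3: (x + 21.226)² + (y − 46.993)² = 54.4112159855²
eq1−eq2, eq1−eq3 (x²,y² cancel):
  67.446·x + 48.112·y = -3128.257792
  12.696·x + 119.926·y = -805.757958
det = 67.446·119.926 − 48.112·12.696 = 7477.699044
x = (-3128.257792·119.926 − 48.112·-805.757958) / 7477.699044 = -44.986140
y = (67.446·-805.757958 − -3128.257792·12.696) / 7477.699044 = -1.956322
|P − Q| = √((-44.986140 − 22.968)² + (-1.956322 − -40.740)²) = 78.242820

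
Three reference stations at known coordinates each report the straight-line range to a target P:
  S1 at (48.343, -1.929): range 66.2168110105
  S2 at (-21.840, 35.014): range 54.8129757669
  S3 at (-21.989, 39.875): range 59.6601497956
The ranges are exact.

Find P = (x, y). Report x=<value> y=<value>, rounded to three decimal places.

eq1: (x − 48.343)² + (y + 1.929)² = 66.2168110105²
eq2: (x + 21.840)² + (y − 35.014)² = 54.8129757669²
eq3: (x + 21.989)² + (y − 39.875)² = 59.6601497956²
eq2−eq3, eq2−eq1 (x²,y² cancel):
  -0.298·x + 9.722·y = -184.305211
  140.366·x − 73.886·y = -742.402854
det = -0.298·-73.886 − 9.722·140.366 = -1342.620224
x = (-184.305211·-73.886 − 9.722·-742.402854) / -1342.620224 = -15.518324
y = (-0.298·-742.402854 − -184.305211·140.366) / -1342.620224 = -19.433210

x=-15.518 y=-19.433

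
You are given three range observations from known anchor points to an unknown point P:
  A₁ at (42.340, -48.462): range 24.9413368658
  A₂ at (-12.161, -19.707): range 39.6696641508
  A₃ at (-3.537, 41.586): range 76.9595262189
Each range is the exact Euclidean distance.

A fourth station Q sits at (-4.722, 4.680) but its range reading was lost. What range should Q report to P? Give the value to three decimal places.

eq1: (x − 42.340)² + (y + 48.462)² = 24.9413368658²
eq2: (x + 12.161)² + (y + 19.707)² = 39.6696641508²
eq3: (x + 3.537)² + (y − 41.586)² = 76.9595262189²
eq1−eq3, eq1−eq2 (x²,y² cancel):
  -91.754·x + 180.096·y = -7700.033670
  -109.002·x + 57.510·y = -4556.597243
det = -91.754·57.510 − 180.096·-109.002 = 14354.051652
x = (-7700.033670·57.510 − 180.096·-4556.597243) / 14354.051652 = 26.319816
y = (-91.754·-4556.597243 − -7700.033670·-109.002) / 14354.051652 = -29.345934
|P − Q| = √((26.319816 − -4.722)² + (-29.345934 − 4.680)²) = 46.058208

46.058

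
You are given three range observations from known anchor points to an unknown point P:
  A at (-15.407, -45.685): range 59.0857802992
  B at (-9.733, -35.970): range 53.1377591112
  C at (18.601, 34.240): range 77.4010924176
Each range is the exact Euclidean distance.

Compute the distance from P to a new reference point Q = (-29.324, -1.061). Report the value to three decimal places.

81.998

eq1: (x + 15.407)² + (y + 45.685)² = 59.0857802992²
eq2: (x + 9.733)² + (y + 35.970)² = 53.1377591112²
eq3: (x − 18.601)² + (y − 34.240)² = 77.4010924176²
eq2−eq1, eq2−eq3 (x²,y² cancel):
  -11.348·x − 19.430·y = 268.414695
  56.668·x + 140.420·y = -3037.505052
det = -11.348·140.420 − -19.430·56.668 = -492.426920
x = (268.414695·140.420 − -19.430·-3037.505052) / -492.426920 = 43.311872
y = (-11.348·-3037.505052 − 268.414695·56.668) / -492.426920 = -39.110541
|P − Q| = √((43.311872 − -29.324)² + (-39.110541 − -1.061)²) = 81.998399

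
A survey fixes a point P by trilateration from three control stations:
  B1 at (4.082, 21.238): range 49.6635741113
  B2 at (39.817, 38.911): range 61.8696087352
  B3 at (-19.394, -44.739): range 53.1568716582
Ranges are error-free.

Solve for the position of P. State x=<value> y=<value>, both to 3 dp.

x=28.624 y=-21.938

eq1: (x − 4.082)² + (y − 21.238)² = 49.6635741113²
eq2: (x − 39.817)² + (y − 38.911)² = 61.8696087352²
eq3: (x + 19.394)² + (y + 44.739)² = 53.1568716582²
eq1−eq3, eq1−eq2 (x²,y² cancel):
  -46.952·x − 131.954·y = 1550.807578
  71.470·x + 35.346·y = 1270.366150
det = -46.952·35.346 − -131.954·71.470 = 7771.186988
x = (1550.807578·35.346 − -131.954·1270.366150) / 7771.186988 = 28.624294
y = (-46.952·1270.366150 − 1550.807578·71.470) / 7771.186988 = -21.937762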